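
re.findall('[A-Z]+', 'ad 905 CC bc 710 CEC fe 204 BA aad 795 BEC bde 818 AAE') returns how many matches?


Pattern '[A-Z]+' finds one or more uppercase letters.
Text: 'ad 905 CC bc 710 CEC fe 204 BA aad 795 BEC bde 818 AAE'
Scanning for matches:
  Match 1: 'CC'
  Match 2: 'CEC'
  Match 3: 'BA'
  Match 4: 'BEC'
  Match 5: 'AAE'
Total matches: 5

5


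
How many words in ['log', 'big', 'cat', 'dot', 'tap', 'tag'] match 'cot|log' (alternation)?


Alternation 'cot|log' matches either 'cot' or 'log'.
Checking each word:
  'log' -> MATCH
  'big' -> no
  'cat' -> no
  'dot' -> no
  'tap' -> no
  'tag' -> no
Matches: ['log']
Count: 1

1


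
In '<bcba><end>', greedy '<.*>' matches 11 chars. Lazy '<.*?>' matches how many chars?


Greedy '<.*>' tries to match as MUCH as possible.
Lazy '<.*?>' tries to match as LITTLE as possible.

String: '<bcba><end>'
Greedy '<.*>' starts at first '<' and extends to the LAST '>': '<bcba><end>' (11 chars)
Lazy '<.*?>' starts at first '<' and stops at the FIRST '>': '<bcba>' (6 chars)

6


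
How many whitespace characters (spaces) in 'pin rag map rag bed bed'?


\s matches whitespace characters (spaces, tabs, etc.).
Text: 'pin rag map rag bed bed'
This text has 6 words separated by spaces.
Number of spaces = number of words - 1 = 6 - 1 = 5

5


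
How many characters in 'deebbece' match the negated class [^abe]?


Negated class [^abe] matches any char NOT in {a, b, e}
Scanning 'deebbece':
  pos 0: 'd' -> MATCH
  pos 1: 'e' -> no (excluded)
  pos 2: 'e' -> no (excluded)
  pos 3: 'b' -> no (excluded)
  pos 4: 'b' -> no (excluded)
  pos 5: 'e' -> no (excluded)
  pos 6: 'c' -> MATCH
  pos 7: 'e' -> no (excluded)
Total matches: 2

2


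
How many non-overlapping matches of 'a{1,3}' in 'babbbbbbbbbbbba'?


Pattern 'a{1,3}' matches between 1 and 3 consecutive a's (greedy).
String: 'babbbbbbbbbbbba'
Finding runs of a's and applying greedy matching:
  Run at pos 1: 'a' (length 1)
  Run at pos 14: 'a' (length 1)
Matches: ['a', 'a']
Count: 2

2


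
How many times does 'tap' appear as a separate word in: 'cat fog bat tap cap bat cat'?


Scanning each word for exact match 'tap':
  Word 1: 'cat' -> no
  Word 2: 'fog' -> no
  Word 3: 'bat' -> no
  Word 4: 'tap' -> MATCH
  Word 5: 'cap' -> no
  Word 6: 'bat' -> no
  Word 7: 'cat' -> no
Total matches: 1

1


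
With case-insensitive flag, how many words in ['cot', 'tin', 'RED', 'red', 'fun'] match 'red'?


Case-insensitive matching: compare each word's lowercase form to 'red'.
  'cot' -> lower='cot' -> no
  'tin' -> lower='tin' -> no
  'RED' -> lower='red' -> MATCH
  'red' -> lower='red' -> MATCH
  'fun' -> lower='fun' -> no
Matches: ['RED', 'red']
Count: 2

2


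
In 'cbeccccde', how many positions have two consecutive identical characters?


Looking for consecutive identical characters in 'cbeccccde':
  pos 0-1: 'c' vs 'b' -> different
  pos 1-2: 'b' vs 'e' -> different
  pos 2-3: 'e' vs 'c' -> different
  pos 3-4: 'c' vs 'c' -> MATCH ('cc')
  pos 4-5: 'c' vs 'c' -> MATCH ('cc')
  pos 5-6: 'c' vs 'c' -> MATCH ('cc')
  pos 6-7: 'c' vs 'd' -> different
  pos 7-8: 'd' vs 'e' -> different
Consecutive identical pairs: ['cc', 'cc', 'cc']
Count: 3

3


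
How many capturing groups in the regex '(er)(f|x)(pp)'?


To count capturing groups, count each '(' that starts a group.
Pattern: '(er)(f|x)(pp)'
Walking through the pattern:
  Position 0: '(' -> group #1
  Position 4: '(' -> group #2
  Position 9: '(' -> group #3
Total capturing groups: 3

3


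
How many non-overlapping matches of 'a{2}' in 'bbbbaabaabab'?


Pattern 'a{2}' matches exactly 2 consecutive a's (greedy, non-overlapping).
String: 'bbbbaabaabab'
Scanning for runs of a's:
  Run at pos 4: 'aa' (length 2) -> 1 match(es)
  Run at pos 7: 'aa' (length 2) -> 1 match(es)
  Run at pos 10: 'a' (length 1) -> 0 match(es)
Matches found: ['aa', 'aa']
Total: 2

2


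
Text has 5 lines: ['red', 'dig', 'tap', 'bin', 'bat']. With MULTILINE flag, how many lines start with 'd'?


With MULTILINE flag, ^ matches the start of each line.
Lines: ['red', 'dig', 'tap', 'bin', 'bat']
Checking which lines start with 'd':
  Line 1: 'red' -> no
  Line 2: 'dig' -> MATCH
  Line 3: 'tap' -> no
  Line 4: 'bin' -> no
  Line 5: 'bat' -> no
Matching lines: ['dig']
Count: 1

1


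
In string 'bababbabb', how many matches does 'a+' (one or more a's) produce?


Pattern 'a+' matches one or more consecutive a's.
String: 'bababbabb'
Scanning for runs of a:
  Match 1: 'a' (length 1)
  Match 2: 'a' (length 1)
  Match 3: 'a' (length 1)
Total matches: 3

3


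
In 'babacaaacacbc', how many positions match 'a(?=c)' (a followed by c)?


Lookahead 'a(?=c)' matches 'a' only when followed by 'c'.
String: 'babacaaacacbc'
Checking each position where char is 'a':
  pos 1: 'a' -> no (next='b')
  pos 3: 'a' -> MATCH (next='c')
  pos 5: 'a' -> no (next='a')
  pos 6: 'a' -> no (next='a')
  pos 7: 'a' -> MATCH (next='c')
  pos 9: 'a' -> MATCH (next='c')
Matching positions: [3, 7, 9]
Count: 3

3


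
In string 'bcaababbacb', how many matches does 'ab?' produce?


Pattern 'ab?' matches 'a' optionally followed by 'b'.
String: 'bcaababbacb'
Scanning left to right for 'a' then checking next char:
  Match 1: 'a' (a not followed by b)
  Match 2: 'ab' (a followed by b)
  Match 3: 'ab' (a followed by b)
  Match 4: 'a' (a not followed by b)
Total matches: 4

4


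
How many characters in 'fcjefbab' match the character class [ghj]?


Character class [ghj] matches any of: {g, h, j}
Scanning string 'fcjefbab' character by character:
  pos 0: 'f' -> no
  pos 1: 'c' -> no
  pos 2: 'j' -> MATCH
  pos 3: 'e' -> no
  pos 4: 'f' -> no
  pos 5: 'b' -> no
  pos 6: 'a' -> no
  pos 7: 'b' -> no
Total matches: 1

1


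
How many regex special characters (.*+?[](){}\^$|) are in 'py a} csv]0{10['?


Regex special characters are: . * + ? [ ] ( ) { } \ ^ $ |
Scanning 'py a} csv]0{10[':
  pos 4: '}' -> SPECIAL
  pos 9: ']' -> SPECIAL
  pos 11: '{' -> SPECIAL
  pos 14: '[' -> SPECIAL
Special chars found: ['}', ']', '{', '[']
Total: 4

4


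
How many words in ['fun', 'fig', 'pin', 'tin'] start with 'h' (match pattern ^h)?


Pattern ^h anchors to start of word. Check which words begin with 'h':
  'fun' -> no
  'fig' -> no
  'pin' -> no
  'tin' -> no
Matching words: []
Count: 0

0


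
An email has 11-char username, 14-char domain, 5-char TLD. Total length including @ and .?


An email address has format: username@domain.tld
Username length: 11
'@' character: 1
Domain length: 14
'.' character: 1
TLD length: 5
Total = 11 + 1 + 14 + 1 + 5 = 32

32


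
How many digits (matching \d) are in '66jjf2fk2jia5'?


\d matches any digit 0-9.
Scanning '66jjf2fk2jia5':
  pos 0: '6' -> DIGIT
  pos 1: '6' -> DIGIT
  pos 5: '2' -> DIGIT
  pos 8: '2' -> DIGIT
  pos 12: '5' -> DIGIT
Digits found: ['6', '6', '2', '2', '5']
Total: 5

5


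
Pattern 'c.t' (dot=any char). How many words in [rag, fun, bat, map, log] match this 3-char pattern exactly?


Pattern 'c.t' means: starts with 'c', any single char, ends with 't'.
Checking each word (must be exactly 3 chars):
  'rag' (len=3): no
  'fun' (len=3): no
  'bat' (len=3): no
  'map' (len=3): no
  'log' (len=3): no
Matching words: []
Total: 0

0


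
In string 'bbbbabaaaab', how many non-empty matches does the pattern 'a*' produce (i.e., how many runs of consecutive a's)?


Pattern 'a*' matches zero or more a's. We want non-empty runs of consecutive a's.
String: 'bbbbabaaaab'
Walking through the string to find runs of a's:
  Run 1: positions 4-4 -> 'a'
  Run 2: positions 6-9 -> 'aaaa'
Non-empty runs found: ['a', 'aaaa']
Count: 2

2


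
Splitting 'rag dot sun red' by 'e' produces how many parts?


Splitting by 'e' breaks the string at each occurrence of the separator.
Text: 'rag dot sun red'
Parts after split:
  Part 1: 'rag dot sun r'
  Part 2: 'd'
Total parts: 2

2


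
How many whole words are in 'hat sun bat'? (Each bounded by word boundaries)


Word boundaries (\b) mark the start/end of each word.
Text: 'hat sun bat'
Splitting by whitespace:
  Word 1: 'hat'
  Word 2: 'sun'
  Word 3: 'bat'
Total whole words: 3

3


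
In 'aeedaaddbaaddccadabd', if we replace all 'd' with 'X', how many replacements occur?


re.sub('d', 'X', text) replaces every occurrence of 'd' with 'X'.
Text: 'aeedaaddbaaddccadabd'
Scanning for 'd':
  pos 3: 'd' -> replacement #1
  pos 6: 'd' -> replacement #2
  pos 7: 'd' -> replacement #3
  pos 11: 'd' -> replacement #4
  pos 12: 'd' -> replacement #5
  pos 16: 'd' -> replacement #6
  pos 19: 'd' -> replacement #7
Total replacements: 7

7


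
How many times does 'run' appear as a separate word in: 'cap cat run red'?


Scanning each word for exact match 'run':
  Word 1: 'cap' -> no
  Word 2: 'cat' -> no
  Word 3: 'run' -> MATCH
  Word 4: 'red' -> no
Total matches: 1

1


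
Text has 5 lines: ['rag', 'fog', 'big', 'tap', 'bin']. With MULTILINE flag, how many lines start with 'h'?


With MULTILINE flag, ^ matches the start of each line.
Lines: ['rag', 'fog', 'big', 'tap', 'bin']
Checking which lines start with 'h':
  Line 1: 'rag' -> no
  Line 2: 'fog' -> no
  Line 3: 'big' -> no
  Line 4: 'tap' -> no
  Line 5: 'bin' -> no
Matching lines: []
Count: 0

0


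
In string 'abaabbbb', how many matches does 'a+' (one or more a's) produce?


Pattern 'a+' matches one or more consecutive a's.
String: 'abaabbbb'
Scanning for runs of a:
  Match 1: 'a' (length 1)
  Match 2: 'aa' (length 2)
Total matches: 2

2


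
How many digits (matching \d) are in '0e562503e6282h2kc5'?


\d matches any digit 0-9.
Scanning '0e562503e6282h2kc5':
  pos 0: '0' -> DIGIT
  pos 2: '5' -> DIGIT
  pos 3: '6' -> DIGIT
  pos 4: '2' -> DIGIT
  pos 5: '5' -> DIGIT
  pos 6: '0' -> DIGIT
  pos 7: '3' -> DIGIT
  pos 9: '6' -> DIGIT
  pos 10: '2' -> DIGIT
  pos 11: '8' -> DIGIT
  pos 12: '2' -> DIGIT
  pos 14: '2' -> DIGIT
  pos 17: '5' -> DIGIT
Digits found: ['0', '5', '6', '2', '5', '0', '3', '6', '2', '8', '2', '2', '5']
Total: 13

13


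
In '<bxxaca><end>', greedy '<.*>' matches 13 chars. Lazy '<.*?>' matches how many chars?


Greedy '<.*>' tries to match as MUCH as possible.
Lazy '<.*?>' tries to match as LITTLE as possible.

String: '<bxxaca><end>'
Greedy '<.*>' starts at first '<' and extends to the LAST '>': '<bxxaca><end>' (13 chars)
Lazy '<.*?>' starts at first '<' and stops at the FIRST '>': '<bxxaca>' (8 chars)

8


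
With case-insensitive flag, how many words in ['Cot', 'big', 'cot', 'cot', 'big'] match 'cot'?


Case-insensitive matching: compare each word's lowercase form to 'cot'.
  'Cot' -> lower='cot' -> MATCH
  'big' -> lower='big' -> no
  'cot' -> lower='cot' -> MATCH
  'cot' -> lower='cot' -> MATCH
  'big' -> lower='big' -> no
Matches: ['Cot', 'cot', 'cot']
Count: 3

3


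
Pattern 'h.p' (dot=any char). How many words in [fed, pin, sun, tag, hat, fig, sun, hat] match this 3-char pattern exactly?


Pattern 'h.p' means: starts with 'h', any single char, ends with 'p'.
Checking each word (must be exactly 3 chars):
  'fed' (len=3): no
  'pin' (len=3): no
  'sun' (len=3): no
  'tag' (len=3): no
  'hat' (len=3): no
  'fig' (len=3): no
  'sun' (len=3): no
  'hat' (len=3): no
Matching words: []
Total: 0

0


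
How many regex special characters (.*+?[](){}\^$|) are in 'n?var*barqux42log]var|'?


Regex special characters are: . * + ? [ ] ( ) { } \ ^ $ |
Scanning 'n?var*barqux42log]var|':
  pos 1: '?' -> SPECIAL
  pos 5: '*' -> SPECIAL
  pos 17: ']' -> SPECIAL
  pos 21: '|' -> SPECIAL
Special chars found: ['?', '*', ']', '|']
Total: 4

4


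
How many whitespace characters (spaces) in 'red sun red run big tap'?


\s matches whitespace characters (spaces, tabs, etc.).
Text: 'red sun red run big tap'
This text has 6 words separated by spaces.
Number of spaces = number of words - 1 = 6 - 1 = 5

5


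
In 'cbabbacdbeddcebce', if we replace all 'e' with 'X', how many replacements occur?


re.sub('e', 'X', text) replaces every occurrence of 'e' with 'X'.
Text: 'cbabbacdbeddcebce'
Scanning for 'e':
  pos 9: 'e' -> replacement #1
  pos 13: 'e' -> replacement #2
  pos 16: 'e' -> replacement #3
Total replacements: 3

3


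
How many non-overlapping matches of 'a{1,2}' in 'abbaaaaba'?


Pattern 'a{1,2}' matches between 1 and 2 consecutive a's (greedy).
String: 'abbaaaaba'
Finding runs of a's and applying greedy matching:
  Run at pos 0: 'a' (length 1)
  Run at pos 3: 'aaaa' (length 4)
  Run at pos 8: 'a' (length 1)
Matches: ['a', 'aa', 'aa', 'a']
Count: 4

4


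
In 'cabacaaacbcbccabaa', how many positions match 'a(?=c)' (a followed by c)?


Lookahead 'a(?=c)' matches 'a' only when followed by 'c'.
String: 'cabacaaacbcbccabaa'
Checking each position where char is 'a':
  pos 1: 'a' -> no (next='b')
  pos 3: 'a' -> MATCH (next='c')
  pos 5: 'a' -> no (next='a')
  pos 6: 'a' -> no (next='a')
  pos 7: 'a' -> MATCH (next='c')
  pos 14: 'a' -> no (next='b')
  pos 16: 'a' -> no (next='a')
Matching positions: [3, 7]
Count: 2

2


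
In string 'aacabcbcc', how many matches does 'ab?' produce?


Pattern 'ab?' matches 'a' optionally followed by 'b'.
String: 'aacabcbcc'
Scanning left to right for 'a' then checking next char:
  Match 1: 'a' (a not followed by b)
  Match 2: 'a' (a not followed by b)
  Match 3: 'ab' (a followed by b)
Total matches: 3

3


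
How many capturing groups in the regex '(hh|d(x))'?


To count capturing groups, count each '(' that starts a group.
Pattern: '(hh|d(x))'
Walking through the pattern:
  Position 0: '(' -> group #1
  Position 5: '(' -> group #2
Total capturing groups: 2

2


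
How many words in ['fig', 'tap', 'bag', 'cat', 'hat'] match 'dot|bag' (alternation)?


Alternation 'dot|bag' matches either 'dot' or 'bag'.
Checking each word:
  'fig' -> no
  'tap' -> no
  'bag' -> MATCH
  'cat' -> no
  'hat' -> no
Matches: ['bag']
Count: 1

1


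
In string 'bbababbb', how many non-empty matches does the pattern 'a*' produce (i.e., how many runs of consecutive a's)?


Pattern 'a*' matches zero or more a's. We want non-empty runs of consecutive a's.
String: 'bbababbb'
Walking through the string to find runs of a's:
  Run 1: positions 2-2 -> 'a'
  Run 2: positions 4-4 -> 'a'
Non-empty runs found: ['a', 'a']
Count: 2

2


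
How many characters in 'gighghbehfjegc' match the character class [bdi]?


Character class [bdi] matches any of: {b, d, i}
Scanning string 'gighghbehfjegc' character by character:
  pos 0: 'g' -> no
  pos 1: 'i' -> MATCH
  pos 2: 'g' -> no
  pos 3: 'h' -> no
  pos 4: 'g' -> no
  pos 5: 'h' -> no
  pos 6: 'b' -> MATCH
  pos 7: 'e' -> no
  pos 8: 'h' -> no
  pos 9: 'f' -> no
  pos 10: 'j' -> no
  pos 11: 'e' -> no
  pos 12: 'g' -> no
  pos 13: 'c' -> no
Total matches: 2

2


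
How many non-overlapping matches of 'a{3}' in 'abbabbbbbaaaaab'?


Pattern 'a{3}' matches exactly 3 consecutive a's (greedy, non-overlapping).
String: 'abbabbbbbaaaaab'
Scanning for runs of a's:
  Run at pos 0: 'a' (length 1) -> 0 match(es)
  Run at pos 3: 'a' (length 1) -> 0 match(es)
  Run at pos 9: 'aaaaa' (length 5) -> 1 match(es)
Matches found: ['aaa']
Total: 1

1


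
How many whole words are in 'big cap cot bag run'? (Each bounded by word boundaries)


Word boundaries (\b) mark the start/end of each word.
Text: 'big cap cot bag run'
Splitting by whitespace:
  Word 1: 'big'
  Word 2: 'cap'
  Word 3: 'cot'
  Word 4: 'bag'
  Word 5: 'run'
Total whole words: 5

5


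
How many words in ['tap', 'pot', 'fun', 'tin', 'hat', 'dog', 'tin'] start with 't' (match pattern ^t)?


Pattern ^t anchors to start of word. Check which words begin with 't':
  'tap' -> MATCH (starts with 't')
  'pot' -> no
  'fun' -> no
  'tin' -> MATCH (starts with 't')
  'hat' -> no
  'dog' -> no
  'tin' -> MATCH (starts with 't')
Matching words: ['tap', 'tin', 'tin']
Count: 3

3


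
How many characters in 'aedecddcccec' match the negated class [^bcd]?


Negated class [^bcd] matches any char NOT in {b, c, d}
Scanning 'aedecddcccec':
  pos 0: 'a' -> MATCH
  pos 1: 'e' -> MATCH
  pos 2: 'd' -> no (excluded)
  pos 3: 'e' -> MATCH
  pos 4: 'c' -> no (excluded)
  pos 5: 'd' -> no (excluded)
  pos 6: 'd' -> no (excluded)
  pos 7: 'c' -> no (excluded)
  pos 8: 'c' -> no (excluded)
  pos 9: 'c' -> no (excluded)
  pos 10: 'e' -> MATCH
  pos 11: 'c' -> no (excluded)
Total matches: 4

4


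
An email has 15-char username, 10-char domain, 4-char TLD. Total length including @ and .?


An email address has format: username@domain.tld
Username length: 15
'@' character: 1
Domain length: 10
'.' character: 1
TLD length: 4
Total = 15 + 1 + 10 + 1 + 4 = 31

31


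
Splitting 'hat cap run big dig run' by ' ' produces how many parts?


Splitting by ' ' breaks the string at each occurrence of the separator.
Text: 'hat cap run big dig run'
Parts after split:
  Part 1: 'hat'
  Part 2: 'cap'
  Part 3: 'run'
  Part 4: 'big'
  Part 5: 'dig'
  Part 6: 'run'
Total parts: 6

6


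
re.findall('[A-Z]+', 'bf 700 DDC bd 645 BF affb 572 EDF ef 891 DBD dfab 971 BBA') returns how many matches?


Pattern '[A-Z]+' finds one or more uppercase letters.
Text: 'bf 700 DDC bd 645 BF affb 572 EDF ef 891 DBD dfab 971 BBA'
Scanning for matches:
  Match 1: 'DDC'
  Match 2: 'BF'
  Match 3: 'EDF'
  Match 4: 'DBD'
  Match 5: 'BBA'
Total matches: 5

5


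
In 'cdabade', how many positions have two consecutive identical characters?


Looking for consecutive identical characters in 'cdabade':
  pos 0-1: 'c' vs 'd' -> different
  pos 1-2: 'd' vs 'a' -> different
  pos 2-3: 'a' vs 'b' -> different
  pos 3-4: 'b' vs 'a' -> different
  pos 4-5: 'a' vs 'd' -> different
  pos 5-6: 'd' vs 'e' -> different
Consecutive identical pairs: []
Count: 0

0


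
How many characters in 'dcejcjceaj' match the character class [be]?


Character class [be] matches any of: {b, e}
Scanning string 'dcejcjceaj' character by character:
  pos 0: 'd' -> no
  pos 1: 'c' -> no
  pos 2: 'e' -> MATCH
  pos 3: 'j' -> no
  pos 4: 'c' -> no
  pos 5: 'j' -> no
  pos 6: 'c' -> no
  pos 7: 'e' -> MATCH
  pos 8: 'a' -> no
  pos 9: 'j' -> no
Total matches: 2

2


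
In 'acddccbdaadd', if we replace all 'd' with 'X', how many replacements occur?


re.sub('d', 'X', text) replaces every occurrence of 'd' with 'X'.
Text: 'acddccbdaadd'
Scanning for 'd':
  pos 2: 'd' -> replacement #1
  pos 3: 'd' -> replacement #2
  pos 7: 'd' -> replacement #3
  pos 10: 'd' -> replacement #4
  pos 11: 'd' -> replacement #5
Total replacements: 5

5


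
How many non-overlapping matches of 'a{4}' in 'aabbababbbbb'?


Pattern 'a{4}' matches exactly 4 consecutive a's (greedy, non-overlapping).
String: 'aabbababbbbb'
Scanning for runs of a's:
  Run at pos 0: 'aa' (length 2) -> 0 match(es)
  Run at pos 4: 'a' (length 1) -> 0 match(es)
  Run at pos 6: 'a' (length 1) -> 0 match(es)
Matches found: []
Total: 0

0


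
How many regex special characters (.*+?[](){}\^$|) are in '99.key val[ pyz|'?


Regex special characters are: . * + ? [ ] ( ) { } \ ^ $ |
Scanning '99.key val[ pyz|':
  pos 2: '.' -> SPECIAL
  pos 10: '[' -> SPECIAL
  pos 15: '|' -> SPECIAL
Special chars found: ['.', '[', '|']
Total: 3

3


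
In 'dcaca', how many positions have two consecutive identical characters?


Looking for consecutive identical characters in 'dcaca':
  pos 0-1: 'd' vs 'c' -> different
  pos 1-2: 'c' vs 'a' -> different
  pos 2-3: 'a' vs 'c' -> different
  pos 3-4: 'c' vs 'a' -> different
Consecutive identical pairs: []
Count: 0

0


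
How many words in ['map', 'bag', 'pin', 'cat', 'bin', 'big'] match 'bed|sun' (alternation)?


Alternation 'bed|sun' matches either 'bed' or 'sun'.
Checking each word:
  'map' -> no
  'bag' -> no
  'pin' -> no
  'cat' -> no
  'bin' -> no
  'big' -> no
Matches: []
Count: 0

0


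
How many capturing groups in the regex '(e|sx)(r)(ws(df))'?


To count capturing groups, count each '(' that starts a group.
Pattern: '(e|sx)(r)(ws(df))'
Walking through the pattern:
  Position 0: '(' -> group #1
  Position 6: '(' -> group #2
  Position 9: '(' -> group #3
  Position 12: '(' -> group #4
Total capturing groups: 4

4


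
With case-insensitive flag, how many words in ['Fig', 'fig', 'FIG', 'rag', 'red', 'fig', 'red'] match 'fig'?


Case-insensitive matching: compare each word's lowercase form to 'fig'.
  'Fig' -> lower='fig' -> MATCH
  'fig' -> lower='fig' -> MATCH
  'FIG' -> lower='fig' -> MATCH
  'rag' -> lower='rag' -> no
  'red' -> lower='red' -> no
  'fig' -> lower='fig' -> MATCH
  'red' -> lower='red' -> no
Matches: ['Fig', 'fig', 'FIG', 'fig']
Count: 4

4


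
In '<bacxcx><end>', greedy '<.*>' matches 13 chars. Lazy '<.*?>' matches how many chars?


Greedy '<.*>' tries to match as MUCH as possible.
Lazy '<.*?>' tries to match as LITTLE as possible.

String: '<bacxcx><end>'
Greedy '<.*>' starts at first '<' and extends to the LAST '>': '<bacxcx><end>' (13 chars)
Lazy '<.*?>' starts at first '<' and stops at the FIRST '>': '<bacxcx>' (8 chars)

8


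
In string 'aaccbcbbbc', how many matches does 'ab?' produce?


Pattern 'ab?' matches 'a' optionally followed by 'b'.
String: 'aaccbcbbbc'
Scanning left to right for 'a' then checking next char:
  Match 1: 'a' (a not followed by b)
  Match 2: 'a' (a not followed by b)
Total matches: 2

2


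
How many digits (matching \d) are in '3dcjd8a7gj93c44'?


\d matches any digit 0-9.
Scanning '3dcjd8a7gj93c44':
  pos 0: '3' -> DIGIT
  pos 5: '8' -> DIGIT
  pos 7: '7' -> DIGIT
  pos 10: '9' -> DIGIT
  pos 11: '3' -> DIGIT
  pos 13: '4' -> DIGIT
  pos 14: '4' -> DIGIT
Digits found: ['3', '8', '7', '9', '3', '4', '4']
Total: 7

7


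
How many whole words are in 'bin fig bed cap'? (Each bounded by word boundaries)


Word boundaries (\b) mark the start/end of each word.
Text: 'bin fig bed cap'
Splitting by whitespace:
  Word 1: 'bin'
  Word 2: 'fig'
  Word 3: 'bed'
  Word 4: 'cap'
Total whole words: 4

4


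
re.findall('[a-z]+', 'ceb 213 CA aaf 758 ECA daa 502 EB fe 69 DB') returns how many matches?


Pattern '[a-z]+' finds one or more lowercase letters.
Text: 'ceb 213 CA aaf 758 ECA daa 502 EB fe 69 DB'
Scanning for matches:
  Match 1: 'ceb'
  Match 2: 'aaf'
  Match 3: 'daa'
  Match 4: 'fe'
Total matches: 4

4


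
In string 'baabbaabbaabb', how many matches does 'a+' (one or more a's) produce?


Pattern 'a+' matches one or more consecutive a's.
String: 'baabbaabbaabb'
Scanning for runs of a:
  Match 1: 'aa' (length 2)
  Match 2: 'aa' (length 2)
  Match 3: 'aa' (length 2)
Total matches: 3

3


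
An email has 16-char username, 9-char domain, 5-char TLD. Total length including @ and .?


An email address has format: username@domain.tld
Username length: 16
'@' character: 1
Domain length: 9
'.' character: 1
TLD length: 5
Total = 16 + 1 + 9 + 1 + 5 = 32

32


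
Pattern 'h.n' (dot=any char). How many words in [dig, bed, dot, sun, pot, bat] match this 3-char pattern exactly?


Pattern 'h.n' means: starts with 'h', any single char, ends with 'n'.
Checking each word (must be exactly 3 chars):
  'dig' (len=3): no
  'bed' (len=3): no
  'dot' (len=3): no
  'sun' (len=3): no
  'pot' (len=3): no
  'bat' (len=3): no
Matching words: []
Total: 0

0


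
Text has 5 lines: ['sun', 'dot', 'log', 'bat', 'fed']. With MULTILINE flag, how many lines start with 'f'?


With MULTILINE flag, ^ matches the start of each line.
Lines: ['sun', 'dot', 'log', 'bat', 'fed']
Checking which lines start with 'f':
  Line 1: 'sun' -> no
  Line 2: 'dot' -> no
  Line 3: 'log' -> no
  Line 4: 'bat' -> no
  Line 5: 'fed' -> MATCH
Matching lines: ['fed']
Count: 1

1


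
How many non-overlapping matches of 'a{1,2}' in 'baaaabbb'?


Pattern 'a{1,2}' matches between 1 and 2 consecutive a's (greedy).
String: 'baaaabbb'
Finding runs of a's and applying greedy matching:
  Run at pos 1: 'aaaa' (length 4)
Matches: ['aa', 'aa']
Count: 2

2


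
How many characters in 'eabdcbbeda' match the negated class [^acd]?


Negated class [^acd] matches any char NOT in {a, c, d}
Scanning 'eabdcbbeda':
  pos 0: 'e' -> MATCH
  pos 1: 'a' -> no (excluded)
  pos 2: 'b' -> MATCH
  pos 3: 'd' -> no (excluded)
  pos 4: 'c' -> no (excluded)
  pos 5: 'b' -> MATCH
  pos 6: 'b' -> MATCH
  pos 7: 'e' -> MATCH
  pos 8: 'd' -> no (excluded)
  pos 9: 'a' -> no (excluded)
Total matches: 5

5


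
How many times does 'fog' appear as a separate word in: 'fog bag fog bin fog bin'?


Scanning each word for exact match 'fog':
  Word 1: 'fog' -> MATCH
  Word 2: 'bag' -> no
  Word 3: 'fog' -> MATCH
  Word 4: 'bin' -> no
  Word 5: 'fog' -> MATCH
  Word 6: 'bin' -> no
Total matches: 3

3


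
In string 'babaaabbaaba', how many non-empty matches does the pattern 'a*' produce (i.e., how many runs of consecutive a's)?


Pattern 'a*' matches zero or more a's. We want non-empty runs of consecutive a's.
String: 'babaaabbaaba'
Walking through the string to find runs of a's:
  Run 1: positions 1-1 -> 'a'
  Run 2: positions 3-5 -> 'aaa'
  Run 3: positions 8-9 -> 'aa'
  Run 4: positions 11-11 -> 'a'
Non-empty runs found: ['a', 'aaa', 'aa', 'a']
Count: 4

4


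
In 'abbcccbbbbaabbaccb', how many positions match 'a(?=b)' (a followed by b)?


Lookahead 'a(?=b)' matches 'a' only when followed by 'b'.
String: 'abbcccbbbbaabbaccb'
Checking each position where char is 'a':
  pos 0: 'a' -> MATCH (next='b')
  pos 10: 'a' -> no (next='a')
  pos 11: 'a' -> MATCH (next='b')
  pos 14: 'a' -> no (next='c')
Matching positions: [0, 11]
Count: 2

2


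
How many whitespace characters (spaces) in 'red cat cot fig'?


\s matches whitespace characters (spaces, tabs, etc.).
Text: 'red cat cot fig'
This text has 4 words separated by spaces.
Number of spaces = number of words - 1 = 4 - 1 = 3

3


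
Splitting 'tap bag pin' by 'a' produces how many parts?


Splitting by 'a' breaks the string at each occurrence of the separator.
Text: 'tap bag pin'
Parts after split:
  Part 1: 't'
  Part 2: 'p b'
  Part 3: 'g pin'
Total parts: 3

3


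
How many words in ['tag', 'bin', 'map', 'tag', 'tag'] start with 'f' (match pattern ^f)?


Pattern ^f anchors to start of word. Check which words begin with 'f':
  'tag' -> no
  'bin' -> no
  'map' -> no
  'tag' -> no
  'tag' -> no
Matching words: []
Count: 0

0


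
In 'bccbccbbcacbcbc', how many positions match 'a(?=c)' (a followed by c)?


Lookahead 'a(?=c)' matches 'a' only when followed by 'c'.
String: 'bccbccbbcacbcbc'
Checking each position where char is 'a':
  pos 9: 'a' -> MATCH (next='c')
Matching positions: [9]
Count: 1

1


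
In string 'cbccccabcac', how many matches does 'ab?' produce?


Pattern 'ab?' matches 'a' optionally followed by 'b'.
String: 'cbccccabcac'
Scanning left to right for 'a' then checking next char:
  Match 1: 'ab' (a followed by b)
  Match 2: 'a' (a not followed by b)
Total matches: 2

2


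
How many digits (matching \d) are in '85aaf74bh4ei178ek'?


\d matches any digit 0-9.
Scanning '85aaf74bh4ei178ek':
  pos 0: '8' -> DIGIT
  pos 1: '5' -> DIGIT
  pos 5: '7' -> DIGIT
  pos 6: '4' -> DIGIT
  pos 9: '4' -> DIGIT
  pos 12: '1' -> DIGIT
  pos 13: '7' -> DIGIT
  pos 14: '8' -> DIGIT
Digits found: ['8', '5', '7', '4', '4', '1', '7', '8']
Total: 8

8


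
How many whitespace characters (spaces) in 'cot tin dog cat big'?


\s matches whitespace characters (spaces, tabs, etc.).
Text: 'cot tin dog cat big'
This text has 5 words separated by spaces.
Number of spaces = number of words - 1 = 5 - 1 = 4

4


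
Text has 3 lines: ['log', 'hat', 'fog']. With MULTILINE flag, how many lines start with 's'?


With MULTILINE flag, ^ matches the start of each line.
Lines: ['log', 'hat', 'fog']
Checking which lines start with 's':
  Line 1: 'log' -> no
  Line 2: 'hat' -> no
  Line 3: 'fog' -> no
Matching lines: []
Count: 0

0


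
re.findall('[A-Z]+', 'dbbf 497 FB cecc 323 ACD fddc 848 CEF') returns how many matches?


Pattern '[A-Z]+' finds one or more uppercase letters.
Text: 'dbbf 497 FB cecc 323 ACD fddc 848 CEF'
Scanning for matches:
  Match 1: 'FB'
  Match 2: 'ACD'
  Match 3: 'CEF'
Total matches: 3

3


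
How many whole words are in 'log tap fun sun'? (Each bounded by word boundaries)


Word boundaries (\b) mark the start/end of each word.
Text: 'log tap fun sun'
Splitting by whitespace:
  Word 1: 'log'
  Word 2: 'tap'
  Word 3: 'fun'
  Word 4: 'sun'
Total whole words: 4

4


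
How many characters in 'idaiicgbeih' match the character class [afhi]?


Character class [afhi] matches any of: {a, f, h, i}
Scanning string 'idaiicgbeih' character by character:
  pos 0: 'i' -> MATCH
  pos 1: 'd' -> no
  pos 2: 'a' -> MATCH
  pos 3: 'i' -> MATCH
  pos 4: 'i' -> MATCH
  pos 5: 'c' -> no
  pos 6: 'g' -> no
  pos 7: 'b' -> no
  pos 8: 'e' -> no
  pos 9: 'i' -> MATCH
  pos 10: 'h' -> MATCH
Total matches: 6

6


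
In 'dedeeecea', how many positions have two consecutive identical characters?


Looking for consecutive identical characters in 'dedeeecea':
  pos 0-1: 'd' vs 'e' -> different
  pos 1-2: 'e' vs 'd' -> different
  pos 2-3: 'd' vs 'e' -> different
  pos 3-4: 'e' vs 'e' -> MATCH ('ee')
  pos 4-5: 'e' vs 'e' -> MATCH ('ee')
  pos 5-6: 'e' vs 'c' -> different
  pos 6-7: 'c' vs 'e' -> different
  pos 7-8: 'e' vs 'a' -> different
Consecutive identical pairs: ['ee', 'ee']
Count: 2

2


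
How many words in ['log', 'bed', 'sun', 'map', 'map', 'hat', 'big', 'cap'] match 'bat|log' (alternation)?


Alternation 'bat|log' matches either 'bat' or 'log'.
Checking each word:
  'log' -> MATCH
  'bed' -> no
  'sun' -> no
  'map' -> no
  'map' -> no
  'hat' -> no
  'big' -> no
  'cap' -> no
Matches: ['log']
Count: 1

1


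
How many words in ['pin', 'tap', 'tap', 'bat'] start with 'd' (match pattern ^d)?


Pattern ^d anchors to start of word. Check which words begin with 'd':
  'pin' -> no
  'tap' -> no
  'tap' -> no
  'bat' -> no
Matching words: []
Count: 0

0


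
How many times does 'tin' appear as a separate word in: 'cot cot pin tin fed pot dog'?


Scanning each word for exact match 'tin':
  Word 1: 'cot' -> no
  Word 2: 'cot' -> no
  Word 3: 'pin' -> no
  Word 4: 'tin' -> MATCH
  Word 5: 'fed' -> no
  Word 6: 'pot' -> no
  Word 7: 'dog' -> no
Total matches: 1

1


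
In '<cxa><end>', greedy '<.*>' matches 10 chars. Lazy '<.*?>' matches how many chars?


Greedy '<.*>' tries to match as MUCH as possible.
Lazy '<.*?>' tries to match as LITTLE as possible.

String: '<cxa><end>'
Greedy '<.*>' starts at first '<' and extends to the LAST '>': '<cxa><end>' (10 chars)
Lazy '<.*?>' starts at first '<' and stops at the FIRST '>': '<cxa>' (5 chars)

5


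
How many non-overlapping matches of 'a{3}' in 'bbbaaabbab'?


Pattern 'a{3}' matches exactly 3 consecutive a's (greedy, non-overlapping).
String: 'bbbaaabbab'
Scanning for runs of a's:
  Run at pos 3: 'aaa' (length 3) -> 1 match(es)
  Run at pos 8: 'a' (length 1) -> 0 match(es)
Matches found: ['aaa']
Total: 1

1


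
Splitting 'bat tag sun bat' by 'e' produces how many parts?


Splitting by 'e' breaks the string at each occurrence of the separator.
Text: 'bat tag sun bat'
Parts after split:
  Part 1: 'bat tag sun bat'
Total parts: 1

1


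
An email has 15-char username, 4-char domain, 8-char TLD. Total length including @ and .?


An email address has format: username@domain.tld
Username length: 15
'@' character: 1
Domain length: 4
'.' character: 1
TLD length: 8
Total = 15 + 1 + 4 + 1 + 8 = 29

29


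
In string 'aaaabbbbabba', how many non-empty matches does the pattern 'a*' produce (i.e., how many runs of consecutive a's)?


Pattern 'a*' matches zero or more a's. We want non-empty runs of consecutive a's.
String: 'aaaabbbbabba'
Walking through the string to find runs of a's:
  Run 1: positions 0-3 -> 'aaaa'
  Run 2: positions 8-8 -> 'a'
  Run 3: positions 11-11 -> 'a'
Non-empty runs found: ['aaaa', 'a', 'a']
Count: 3

3


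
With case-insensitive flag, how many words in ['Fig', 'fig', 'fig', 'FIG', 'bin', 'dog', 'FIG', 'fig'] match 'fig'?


Case-insensitive matching: compare each word's lowercase form to 'fig'.
  'Fig' -> lower='fig' -> MATCH
  'fig' -> lower='fig' -> MATCH
  'fig' -> lower='fig' -> MATCH
  'FIG' -> lower='fig' -> MATCH
  'bin' -> lower='bin' -> no
  'dog' -> lower='dog' -> no
  'FIG' -> lower='fig' -> MATCH
  'fig' -> lower='fig' -> MATCH
Matches: ['Fig', 'fig', 'fig', 'FIG', 'FIG', 'fig']
Count: 6

6


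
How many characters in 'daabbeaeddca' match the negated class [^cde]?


Negated class [^cde] matches any char NOT in {c, d, e}
Scanning 'daabbeaeddca':
  pos 0: 'd' -> no (excluded)
  pos 1: 'a' -> MATCH
  pos 2: 'a' -> MATCH
  pos 3: 'b' -> MATCH
  pos 4: 'b' -> MATCH
  pos 5: 'e' -> no (excluded)
  pos 6: 'a' -> MATCH
  pos 7: 'e' -> no (excluded)
  pos 8: 'd' -> no (excluded)
  pos 9: 'd' -> no (excluded)
  pos 10: 'c' -> no (excluded)
  pos 11: 'a' -> MATCH
Total matches: 6

6


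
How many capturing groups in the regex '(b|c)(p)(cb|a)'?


To count capturing groups, count each '(' that starts a group.
Pattern: '(b|c)(p)(cb|a)'
Walking through the pattern:
  Position 0: '(' -> group #1
  Position 5: '(' -> group #2
  Position 8: '(' -> group #3
Total capturing groups: 3

3


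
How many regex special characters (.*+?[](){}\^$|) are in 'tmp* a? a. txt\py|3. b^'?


Regex special characters are: . * + ? [ ] ( ) { } \ ^ $ |
Scanning 'tmp* a? a. txt\py|3. b^':
  pos 3: '*' -> SPECIAL
  pos 6: '?' -> SPECIAL
  pos 9: '.' -> SPECIAL
  pos 14: '\' -> SPECIAL
  pos 17: '|' -> SPECIAL
  pos 19: '.' -> SPECIAL
  pos 22: '^' -> SPECIAL
Special chars found: ['*', '?', '.', '\\', '|', '.', '^']
Total: 7

7


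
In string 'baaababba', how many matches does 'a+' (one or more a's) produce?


Pattern 'a+' matches one or more consecutive a's.
String: 'baaababba'
Scanning for runs of a:
  Match 1: 'aaa' (length 3)
  Match 2: 'a' (length 1)
  Match 3: 'a' (length 1)
Total matches: 3

3


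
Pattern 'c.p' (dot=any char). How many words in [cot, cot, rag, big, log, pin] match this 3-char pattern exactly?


Pattern 'c.p' means: starts with 'c', any single char, ends with 'p'.
Checking each word (must be exactly 3 chars):
  'cot' (len=3): no
  'cot' (len=3): no
  'rag' (len=3): no
  'big' (len=3): no
  'log' (len=3): no
  'pin' (len=3): no
Matching words: []
Total: 0

0


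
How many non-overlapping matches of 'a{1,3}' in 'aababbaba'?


Pattern 'a{1,3}' matches between 1 and 3 consecutive a's (greedy).
String: 'aababbaba'
Finding runs of a's and applying greedy matching:
  Run at pos 0: 'aa' (length 2)
  Run at pos 3: 'a' (length 1)
  Run at pos 6: 'a' (length 1)
  Run at pos 8: 'a' (length 1)
Matches: ['aa', 'a', 'a', 'a']
Count: 4

4


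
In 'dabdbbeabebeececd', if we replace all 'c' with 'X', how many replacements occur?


re.sub('c', 'X', text) replaces every occurrence of 'c' with 'X'.
Text: 'dabdbbeabebeececd'
Scanning for 'c':
  pos 13: 'c' -> replacement #1
  pos 15: 'c' -> replacement #2
Total replacements: 2

2


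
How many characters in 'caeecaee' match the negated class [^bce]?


Negated class [^bce] matches any char NOT in {b, c, e}
Scanning 'caeecaee':
  pos 0: 'c' -> no (excluded)
  pos 1: 'a' -> MATCH
  pos 2: 'e' -> no (excluded)
  pos 3: 'e' -> no (excluded)
  pos 4: 'c' -> no (excluded)
  pos 5: 'a' -> MATCH
  pos 6: 'e' -> no (excluded)
  pos 7: 'e' -> no (excluded)
Total matches: 2

2


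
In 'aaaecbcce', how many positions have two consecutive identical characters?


Looking for consecutive identical characters in 'aaaecbcce':
  pos 0-1: 'a' vs 'a' -> MATCH ('aa')
  pos 1-2: 'a' vs 'a' -> MATCH ('aa')
  pos 2-3: 'a' vs 'e' -> different
  pos 3-4: 'e' vs 'c' -> different
  pos 4-5: 'c' vs 'b' -> different
  pos 5-6: 'b' vs 'c' -> different
  pos 6-7: 'c' vs 'c' -> MATCH ('cc')
  pos 7-8: 'c' vs 'e' -> different
Consecutive identical pairs: ['aa', 'aa', 'cc']
Count: 3

3


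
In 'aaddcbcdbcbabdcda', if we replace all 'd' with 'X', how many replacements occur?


re.sub('d', 'X', text) replaces every occurrence of 'd' with 'X'.
Text: 'aaddcbcdbcbabdcda'
Scanning for 'd':
  pos 2: 'd' -> replacement #1
  pos 3: 'd' -> replacement #2
  pos 7: 'd' -> replacement #3
  pos 13: 'd' -> replacement #4
  pos 15: 'd' -> replacement #5
Total replacements: 5

5


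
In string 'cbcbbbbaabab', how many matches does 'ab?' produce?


Pattern 'ab?' matches 'a' optionally followed by 'b'.
String: 'cbcbbbbaabab'
Scanning left to right for 'a' then checking next char:
  Match 1: 'a' (a not followed by b)
  Match 2: 'ab' (a followed by b)
  Match 3: 'ab' (a followed by b)
Total matches: 3

3


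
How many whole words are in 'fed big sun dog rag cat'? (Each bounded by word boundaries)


Word boundaries (\b) mark the start/end of each word.
Text: 'fed big sun dog rag cat'
Splitting by whitespace:
  Word 1: 'fed'
  Word 2: 'big'
  Word 3: 'sun'
  Word 4: 'dog'
  Word 5: 'rag'
  Word 6: 'cat'
Total whole words: 6

6


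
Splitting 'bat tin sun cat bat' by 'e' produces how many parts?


Splitting by 'e' breaks the string at each occurrence of the separator.
Text: 'bat tin sun cat bat'
Parts after split:
  Part 1: 'bat tin sun cat bat'
Total parts: 1

1


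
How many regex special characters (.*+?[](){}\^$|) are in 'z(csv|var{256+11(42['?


Regex special characters are: . * + ? [ ] ( ) { } \ ^ $ |
Scanning 'z(csv|var{256+11(42[':
  pos 1: '(' -> SPECIAL
  pos 5: '|' -> SPECIAL
  pos 9: '{' -> SPECIAL
  pos 13: '+' -> SPECIAL
  pos 16: '(' -> SPECIAL
  pos 19: '[' -> SPECIAL
Special chars found: ['(', '|', '{', '+', '(', '[']
Total: 6

6


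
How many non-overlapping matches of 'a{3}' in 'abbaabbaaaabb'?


Pattern 'a{3}' matches exactly 3 consecutive a's (greedy, non-overlapping).
String: 'abbaabbaaaabb'
Scanning for runs of a's:
  Run at pos 0: 'a' (length 1) -> 0 match(es)
  Run at pos 3: 'aa' (length 2) -> 0 match(es)
  Run at pos 7: 'aaaa' (length 4) -> 1 match(es)
Matches found: ['aaa']
Total: 1

1


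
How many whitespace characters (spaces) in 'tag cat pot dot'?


\s matches whitespace characters (spaces, tabs, etc.).
Text: 'tag cat pot dot'
This text has 4 words separated by spaces.
Number of spaces = number of words - 1 = 4 - 1 = 3

3


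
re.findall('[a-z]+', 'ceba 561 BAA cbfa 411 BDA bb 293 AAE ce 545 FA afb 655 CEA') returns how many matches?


Pattern '[a-z]+' finds one or more lowercase letters.
Text: 'ceba 561 BAA cbfa 411 BDA bb 293 AAE ce 545 FA afb 655 CEA'
Scanning for matches:
  Match 1: 'ceba'
  Match 2: 'cbfa'
  Match 3: 'bb'
  Match 4: 'ce'
  Match 5: 'afb'
Total matches: 5

5


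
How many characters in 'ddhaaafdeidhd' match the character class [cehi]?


Character class [cehi] matches any of: {c, e, h, i}
Scanning string 'ddhaaafdeidhd' character by character:
  pos 0: 'd' -> no
  pos 1: 'd' -> no
  pos 2: 'h' -> MATCH
  pos 3: 'a' -> no
  pos 4: 'a' -> no
  pos 5: 'a' -> no
  pos 6: 'f' -> no
  pos 7: 'd' -> no
  pos 8: 'e' -> MATCH
  pos 9: 'i' -> MATCH
  pos 10: 'd' -> no
  pos 11: 'h' -> MATCH
  pos 12: 'd' -> no
Total matches: 4

4


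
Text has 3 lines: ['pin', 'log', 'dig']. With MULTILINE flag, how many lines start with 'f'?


With MULTILINE flag, ^ matches the start of each line.
Lines: ['pin', 'log', 'dig']
Checking which lines start with 'f':
  Line 1: 'pin' -> no
  Line 2: 'log' -> no
  Line 3: 'dig' -> no
Matching lines: []
Count: 0

0


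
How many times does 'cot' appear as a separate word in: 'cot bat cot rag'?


Scanning each word for exact match 'cot':
  Word 1: 'cot' -> MATCH
  Word 2: 'bat' -> no
  Word 3: 'cot' -> MATCH
  Word 4: 'rag' -> no
Total matches: 2

2


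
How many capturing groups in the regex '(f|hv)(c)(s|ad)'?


To count capturing groups, count each '(' that starts a group.
Pattern: '(f|hv)(c)(s|ad)'
Walking through the pattern:
  Position 0: '(' -> group #1
  Position 6: '(' -> group #2
  Position 9: '(' -> group #3
Total capturing groups: 3

3


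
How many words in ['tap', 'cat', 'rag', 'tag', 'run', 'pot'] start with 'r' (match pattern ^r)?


Pattern ^r anchors to start of word. Check which words begin with 'r':
  'tap' -> no
  'cat' -> no
  'rag' -> MATCH (starts with 'r')
  'tag' -> no
  'run' -> MATCH (starts with 'r')
  'pot' -> no
Matching words: ['rag', 'run']
Count: 2

2
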